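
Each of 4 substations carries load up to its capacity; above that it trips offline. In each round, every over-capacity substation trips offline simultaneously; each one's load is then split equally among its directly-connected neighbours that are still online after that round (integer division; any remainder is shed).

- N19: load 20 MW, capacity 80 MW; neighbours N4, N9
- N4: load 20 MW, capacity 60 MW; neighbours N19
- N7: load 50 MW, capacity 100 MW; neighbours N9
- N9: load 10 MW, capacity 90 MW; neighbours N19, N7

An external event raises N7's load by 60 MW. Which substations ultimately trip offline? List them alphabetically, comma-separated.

N19, N4, N7, N9

Round 1 — N7 at 110 > 100. N7 trips offline.
  N7 sheds 110 MW to N9: 110 each.
    N9: 10+110 = 120 > 90
Round 2 — N9 trips offline.
  N9 sheds 120 MW to N19: 120 each.
    N19: 20+120 = 140 > 80
Round 3 — N19 trips offline.
  N19 sheds 140 MW to N4: 140 each.
    N4: 20+140 = 160 > 60
Round 4 — N4 trips offline.
  N4 sheds 160 MW: no online neighbours, lost.
No further trips.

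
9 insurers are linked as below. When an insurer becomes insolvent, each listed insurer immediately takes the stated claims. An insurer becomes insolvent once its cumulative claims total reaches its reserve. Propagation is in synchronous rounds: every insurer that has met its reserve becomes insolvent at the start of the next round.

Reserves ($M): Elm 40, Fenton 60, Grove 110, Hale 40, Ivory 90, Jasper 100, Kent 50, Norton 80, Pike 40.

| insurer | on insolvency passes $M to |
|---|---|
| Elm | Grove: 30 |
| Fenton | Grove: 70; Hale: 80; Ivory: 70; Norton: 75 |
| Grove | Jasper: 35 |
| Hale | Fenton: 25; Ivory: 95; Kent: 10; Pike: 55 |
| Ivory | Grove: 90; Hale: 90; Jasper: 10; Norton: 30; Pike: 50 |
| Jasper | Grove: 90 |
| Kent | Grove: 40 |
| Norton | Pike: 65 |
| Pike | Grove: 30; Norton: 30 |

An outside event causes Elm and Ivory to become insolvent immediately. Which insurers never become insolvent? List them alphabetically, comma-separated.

Fenton, Jasper, Kent, Norton

Round 1 — Elm, Ivory become insolvent (initial).
  Grove: +30+90 → 120 ≥ 110
  Hale: +90 → 90 ≥ 40
  Jasper: +10 → 10 < 100
  Norton: +30 → 30 < 80
  Pike: +50 → 50 ≥ 40
Round 2 — Grove, Hale, Pike become insolvent.
  Fenton: +25 → 25 < 60
  Jasper: +35 → 45 < 100
  Kent: +10 → 10 < 50
  Norton: +30 → 60 < 80
No further insolvencies.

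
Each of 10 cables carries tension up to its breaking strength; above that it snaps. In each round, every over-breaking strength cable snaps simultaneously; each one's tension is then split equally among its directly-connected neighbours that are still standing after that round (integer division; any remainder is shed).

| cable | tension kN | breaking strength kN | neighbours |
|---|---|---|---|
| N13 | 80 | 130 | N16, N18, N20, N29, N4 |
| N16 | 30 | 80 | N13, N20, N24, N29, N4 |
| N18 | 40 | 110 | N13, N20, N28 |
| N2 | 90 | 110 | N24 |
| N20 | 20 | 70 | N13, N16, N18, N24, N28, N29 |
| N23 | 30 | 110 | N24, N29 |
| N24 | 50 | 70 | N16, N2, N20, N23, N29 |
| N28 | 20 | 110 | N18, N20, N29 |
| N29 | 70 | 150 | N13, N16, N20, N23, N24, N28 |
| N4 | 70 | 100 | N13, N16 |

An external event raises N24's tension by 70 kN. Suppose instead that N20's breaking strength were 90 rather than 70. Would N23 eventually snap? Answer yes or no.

no

With N20's breaking strength at 90:
Round 1 — N24 at 120 > 70. N24 snaps.
  N24 sheds 120 kN to N16, N2, N20, N23, N29: 24 each.
    N16: 30+24 = 54 ≤ 80
    N2: 90+24 = 114 > 110
    N20: 20+24 = 44 ≤ 90
    N23: 30+24 = 54 ≤ 110
    N29: 70+24 = 94 ≤ 150
Round 2 — N2 snaps.
  N2 sheds 114 kN: no online neighbours, lost.
No further breaks.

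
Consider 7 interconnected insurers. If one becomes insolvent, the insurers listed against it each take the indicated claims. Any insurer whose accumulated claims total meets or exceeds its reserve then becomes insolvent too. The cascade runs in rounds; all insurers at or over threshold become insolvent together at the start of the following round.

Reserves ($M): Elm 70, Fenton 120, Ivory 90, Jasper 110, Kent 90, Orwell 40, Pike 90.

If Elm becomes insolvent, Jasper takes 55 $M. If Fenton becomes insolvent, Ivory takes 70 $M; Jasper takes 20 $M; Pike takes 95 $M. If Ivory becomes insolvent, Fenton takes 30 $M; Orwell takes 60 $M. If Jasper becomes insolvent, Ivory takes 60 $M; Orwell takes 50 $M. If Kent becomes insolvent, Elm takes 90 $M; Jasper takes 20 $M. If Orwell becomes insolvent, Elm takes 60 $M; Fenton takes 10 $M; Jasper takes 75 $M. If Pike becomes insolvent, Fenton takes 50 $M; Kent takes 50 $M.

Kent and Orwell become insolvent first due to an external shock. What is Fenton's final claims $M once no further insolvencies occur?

Round 1 — Kent, Orwell become insolvent (initial).
  Elm: +90+60 → 150 ≥ 70
  Fenton: +10 → 10 < 120
  Jasper: +20+75 → 95 < 110
Round 2 — Elm becomes insolvent.
  Jasper: +55 → 150 ≥ 110
Round 3 — Jasper becomes insolvent.
  Ivory: +60 → 60 < 90
No further insolvencies.

10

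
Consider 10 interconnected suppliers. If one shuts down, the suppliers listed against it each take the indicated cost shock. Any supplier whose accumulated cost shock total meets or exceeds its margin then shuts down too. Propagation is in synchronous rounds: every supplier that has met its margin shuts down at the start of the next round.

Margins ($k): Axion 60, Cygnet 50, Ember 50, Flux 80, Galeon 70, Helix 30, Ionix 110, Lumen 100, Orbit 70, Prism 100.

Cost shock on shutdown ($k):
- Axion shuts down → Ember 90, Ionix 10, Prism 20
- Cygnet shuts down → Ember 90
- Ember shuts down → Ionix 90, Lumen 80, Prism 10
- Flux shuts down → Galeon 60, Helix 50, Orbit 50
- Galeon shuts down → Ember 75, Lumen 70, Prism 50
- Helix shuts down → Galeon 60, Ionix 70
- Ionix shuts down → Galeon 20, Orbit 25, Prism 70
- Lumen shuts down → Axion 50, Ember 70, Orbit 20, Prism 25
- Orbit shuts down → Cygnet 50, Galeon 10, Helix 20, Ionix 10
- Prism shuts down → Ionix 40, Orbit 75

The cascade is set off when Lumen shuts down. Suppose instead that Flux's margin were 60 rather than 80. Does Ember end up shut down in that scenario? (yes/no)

yes

With Flux's margin at 60:
Round 1 — Lumen shuts down (initial).
  Axion: +50 → 50 < 60
  Ember: +70 → 70 ≥ 50
  Orbit: +20 → 20 < 70
  Prism: +25 → 25 < 100
Round 2 — Ember shuts down.
  Ionix: +90 → 90 < 110
  Prism: +10 → 35 < 100
No further shutdowns.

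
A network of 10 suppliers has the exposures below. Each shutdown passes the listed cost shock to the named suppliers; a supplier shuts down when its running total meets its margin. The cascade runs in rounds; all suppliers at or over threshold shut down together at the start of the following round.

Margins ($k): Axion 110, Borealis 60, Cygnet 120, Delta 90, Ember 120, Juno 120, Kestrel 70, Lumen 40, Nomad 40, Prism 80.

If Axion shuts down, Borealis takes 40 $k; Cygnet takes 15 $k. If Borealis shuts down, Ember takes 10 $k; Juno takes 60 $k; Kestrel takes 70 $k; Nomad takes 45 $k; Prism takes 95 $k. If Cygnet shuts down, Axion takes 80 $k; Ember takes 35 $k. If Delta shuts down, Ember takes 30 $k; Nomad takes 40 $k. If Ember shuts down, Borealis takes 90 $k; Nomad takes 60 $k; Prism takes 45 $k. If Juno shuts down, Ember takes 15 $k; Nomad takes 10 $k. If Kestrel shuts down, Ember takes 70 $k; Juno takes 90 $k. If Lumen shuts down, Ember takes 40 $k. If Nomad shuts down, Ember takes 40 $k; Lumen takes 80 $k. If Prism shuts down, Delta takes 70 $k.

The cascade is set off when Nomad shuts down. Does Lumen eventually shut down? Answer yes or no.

Round 1 — Nomad shuts down (initial).
  Ember: +40 → 40 < 120
  Lumen: +80 → 80 ≥ 40
Round 2 — Lumen shuts down.
  Ember: +40 → 80 < 120
No further shutdowns.

yes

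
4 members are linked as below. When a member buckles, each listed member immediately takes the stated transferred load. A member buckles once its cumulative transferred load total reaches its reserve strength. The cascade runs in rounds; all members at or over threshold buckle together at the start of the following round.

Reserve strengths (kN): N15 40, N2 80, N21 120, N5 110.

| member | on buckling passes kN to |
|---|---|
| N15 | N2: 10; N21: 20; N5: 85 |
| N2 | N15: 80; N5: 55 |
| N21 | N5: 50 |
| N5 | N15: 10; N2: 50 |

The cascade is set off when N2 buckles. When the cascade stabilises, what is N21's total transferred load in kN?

20

Round 1 — N2 buckles (initial).
  N15: +80 → 80 ≥ 40
  N5: +55 → 55 < 110
Round 2 — N15 buckles.
  N21: +20 → 20 < 120
  N5: +85 → 140 ≥ 110
Round 3 — N5 buckles.
No further bucklings.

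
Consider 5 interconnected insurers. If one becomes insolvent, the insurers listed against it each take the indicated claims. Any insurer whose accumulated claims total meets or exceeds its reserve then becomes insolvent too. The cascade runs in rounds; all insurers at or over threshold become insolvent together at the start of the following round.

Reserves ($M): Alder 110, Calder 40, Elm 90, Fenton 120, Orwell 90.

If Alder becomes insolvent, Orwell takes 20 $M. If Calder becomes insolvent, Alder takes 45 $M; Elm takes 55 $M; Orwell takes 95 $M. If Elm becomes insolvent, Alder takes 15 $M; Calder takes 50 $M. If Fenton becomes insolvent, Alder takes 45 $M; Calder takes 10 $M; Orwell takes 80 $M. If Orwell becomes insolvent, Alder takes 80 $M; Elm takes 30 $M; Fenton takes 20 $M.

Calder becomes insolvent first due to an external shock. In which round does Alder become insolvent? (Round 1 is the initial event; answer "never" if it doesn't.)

Round 1 — Calder becomes insolvent (initial).
  Alder: +45 → 45 < 110
  Elm: +55 → 55 < 90
  Orwell: +95 → 95 ≥ 90
Round 2 — Orwell becomes insolvent.
  Alder: +80 → 125 ≥ 110
  Elm: +30 → 85 < 90
  Fenton: +20 → 20 < 120
Round 3 — Alder becomes insolvent.
No further insolvencies.

3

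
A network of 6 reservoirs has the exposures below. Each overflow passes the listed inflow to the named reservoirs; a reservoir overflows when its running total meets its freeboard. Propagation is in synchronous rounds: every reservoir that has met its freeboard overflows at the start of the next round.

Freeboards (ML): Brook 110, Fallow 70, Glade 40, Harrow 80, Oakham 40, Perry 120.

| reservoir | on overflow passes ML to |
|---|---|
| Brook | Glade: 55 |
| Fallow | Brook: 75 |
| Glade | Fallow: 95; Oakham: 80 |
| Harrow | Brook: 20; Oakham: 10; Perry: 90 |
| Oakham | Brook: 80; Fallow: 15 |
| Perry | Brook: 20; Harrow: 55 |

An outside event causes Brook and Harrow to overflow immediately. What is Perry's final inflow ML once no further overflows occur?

90

Round 1 — Brook, Harrow overflow (initial).
  Glade: +55 → 55 ≥ 40
  Oakham: +10 → 10 < 40
  Perry: +90 → 90 < 120
Round 2 — Glade overflows.
  Fallow: +95 → 95 ≥ 70
  Oakham: +80 → 90 ≥ 40
Round 3 — Fallow, Oakham overflow.
No further overflows.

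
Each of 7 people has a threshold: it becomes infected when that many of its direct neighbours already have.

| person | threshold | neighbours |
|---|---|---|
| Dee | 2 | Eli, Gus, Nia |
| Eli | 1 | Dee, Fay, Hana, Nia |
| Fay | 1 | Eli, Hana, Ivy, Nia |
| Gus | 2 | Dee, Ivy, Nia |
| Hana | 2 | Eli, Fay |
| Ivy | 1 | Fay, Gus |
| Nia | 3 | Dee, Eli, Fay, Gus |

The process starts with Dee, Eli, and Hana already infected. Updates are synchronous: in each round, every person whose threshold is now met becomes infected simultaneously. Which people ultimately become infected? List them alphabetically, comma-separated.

Dee, Eli, Fay, Gus, Hana, Ivy, Nia

Round 1 — Dee, Eli, Hana become infected (initial).
Round 2 — checking thresholds:
  Fay: 2 of 4 neighbours ≥ 1, becomes infected.
  Gus: 1 of 3 neighbours < 2, not yet.
  Nia: 2 of 4 neighbours < 3, not yet.
Round 3 — checking thresholds:
  Gus: 1 of 3 neighbours < 2, not yet.
  Ivy: 1 of 2 neighbours ≥ 1, becomes infected.
  Nia: 3 of 4 neighbours ≥ 3, becomes infected.
Round 4 — checking thresholds:
  Gus: 3 of 3 neighbours ≥ 2, becomes infected.
Round 5 — no new infections; cascade stops.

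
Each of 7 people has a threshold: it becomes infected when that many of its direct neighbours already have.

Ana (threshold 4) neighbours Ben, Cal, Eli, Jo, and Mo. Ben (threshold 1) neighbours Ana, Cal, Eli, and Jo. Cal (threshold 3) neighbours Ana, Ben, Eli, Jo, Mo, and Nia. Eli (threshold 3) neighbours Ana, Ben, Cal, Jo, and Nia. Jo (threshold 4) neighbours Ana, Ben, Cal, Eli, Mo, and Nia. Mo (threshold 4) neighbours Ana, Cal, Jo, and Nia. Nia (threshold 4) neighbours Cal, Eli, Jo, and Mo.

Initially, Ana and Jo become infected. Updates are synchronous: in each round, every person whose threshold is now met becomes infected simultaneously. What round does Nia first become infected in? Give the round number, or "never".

Round 1 — Ana, Jo become infected (initial).
Round 2 — checking thresholds:
  Ben: 2 of 4 neighbours ≥ 1, becomes infected.
  Cal: 2 of 6 neighbours < 3, not yet.
  Eli: 2 of 5 neighbours < 3, not yet.
  Mo: 2 of 4 neighbours < 4, not yet.
  Nia: 1 of 4 neighbours < 4, not yet.
Round 3 — checking thresholds:
  Cal: 3 of 6 neighbours ≥ 3, becomes infected.
  Eli: 3 of 5 neighbours ≥ 3, becomes infected.
  Mo: 2 of 4 neighbours < 4, not yet.
  Nia: 1 of 4 neighbours < 4, not yet.
Round 4 — no new infections; cascade stops.

never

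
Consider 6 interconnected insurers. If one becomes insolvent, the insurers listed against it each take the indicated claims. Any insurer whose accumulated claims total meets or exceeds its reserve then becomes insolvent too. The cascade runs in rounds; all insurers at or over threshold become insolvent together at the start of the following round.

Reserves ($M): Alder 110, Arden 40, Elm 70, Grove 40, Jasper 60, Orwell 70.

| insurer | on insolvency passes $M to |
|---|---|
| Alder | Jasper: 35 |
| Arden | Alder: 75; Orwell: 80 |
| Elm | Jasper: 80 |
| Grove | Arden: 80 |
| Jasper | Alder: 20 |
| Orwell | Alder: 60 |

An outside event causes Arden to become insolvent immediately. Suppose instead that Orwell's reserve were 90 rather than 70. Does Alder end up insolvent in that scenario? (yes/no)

no

With Orwell's reserve at 90:
Round 1 — Arden becomes insolvent (initial).
  Alder: +75 → 75 < 110
  Orwell: +80 → 80 < 90
No further insolvencies.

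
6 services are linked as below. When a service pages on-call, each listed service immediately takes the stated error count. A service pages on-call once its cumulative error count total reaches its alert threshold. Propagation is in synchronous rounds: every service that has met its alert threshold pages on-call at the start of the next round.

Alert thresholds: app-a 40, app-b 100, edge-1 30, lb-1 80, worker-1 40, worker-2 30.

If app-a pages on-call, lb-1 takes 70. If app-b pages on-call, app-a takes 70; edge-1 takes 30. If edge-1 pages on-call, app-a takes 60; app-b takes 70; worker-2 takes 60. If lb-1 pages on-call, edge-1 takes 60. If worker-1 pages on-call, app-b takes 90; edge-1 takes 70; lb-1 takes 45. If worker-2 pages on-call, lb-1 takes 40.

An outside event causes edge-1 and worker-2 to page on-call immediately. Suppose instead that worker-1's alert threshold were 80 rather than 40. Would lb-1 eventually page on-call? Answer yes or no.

With worker-1's alert threshold at 80:
Round 1 — edge-1, worker-2 page on-call (initial).
  app-a: +60 → 60 ≥ 40
  app-b: +70 → 70 < 100
  lb-1: +40 → 40 < 80
Round 2 — app-a pages on-call.
  lb-1: +70 → 110 ≥ 80
Round 3 — lb-1 pages on-call.
No further pages.

yes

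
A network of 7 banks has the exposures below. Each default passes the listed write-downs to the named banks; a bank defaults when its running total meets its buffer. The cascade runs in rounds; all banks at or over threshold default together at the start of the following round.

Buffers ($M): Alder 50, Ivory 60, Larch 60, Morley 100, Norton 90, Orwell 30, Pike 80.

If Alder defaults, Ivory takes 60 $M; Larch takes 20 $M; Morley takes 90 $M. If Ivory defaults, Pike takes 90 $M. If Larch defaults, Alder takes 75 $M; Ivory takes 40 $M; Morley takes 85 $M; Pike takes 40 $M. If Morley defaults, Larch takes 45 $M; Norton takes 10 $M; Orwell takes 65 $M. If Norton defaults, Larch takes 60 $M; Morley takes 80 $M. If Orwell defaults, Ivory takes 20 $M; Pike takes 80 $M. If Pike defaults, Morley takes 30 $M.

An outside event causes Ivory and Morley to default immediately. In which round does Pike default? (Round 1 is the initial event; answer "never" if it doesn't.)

2

Round 1 — Ivory, Morley default (initial).
  Larch: +45 → 45 < 60
  Norton: +10 → 10 < 90
  Orwell: +65 → 65 ≥ 30
  Pike: +90 → 90 ≥ 80
Round 2 — Orwell, Pike default.
No further defaults.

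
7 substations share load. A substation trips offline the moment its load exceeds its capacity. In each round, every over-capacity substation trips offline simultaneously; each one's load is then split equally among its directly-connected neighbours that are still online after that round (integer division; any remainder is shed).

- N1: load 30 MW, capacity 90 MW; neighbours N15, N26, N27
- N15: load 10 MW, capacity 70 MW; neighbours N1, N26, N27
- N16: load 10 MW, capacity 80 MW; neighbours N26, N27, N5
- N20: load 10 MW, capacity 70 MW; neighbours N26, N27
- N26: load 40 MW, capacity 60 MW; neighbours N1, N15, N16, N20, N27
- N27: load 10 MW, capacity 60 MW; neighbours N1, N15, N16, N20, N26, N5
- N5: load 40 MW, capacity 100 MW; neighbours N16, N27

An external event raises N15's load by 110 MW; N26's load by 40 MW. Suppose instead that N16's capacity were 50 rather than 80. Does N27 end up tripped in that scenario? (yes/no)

yes

With N16's capacity at 50:
Round 1 — N15 at 120 > 70; N26 at 80 > 60. N15, N26 trip offline.
  N15 sheds 120 MW to N1, N27: 60 each.
    N1: 30+60 = 90 ≤ 90
    N27: 10+60 = 70 > 60
  N26 sheds 80 MW to N1, N16, N20, N27: 20 each.
    N1: 90+20 = 110 > 90
    N16: 10+20 = 30 ≤ 50
    N20: 10+20 = 30 ≤ 70
    N27: 70+20 = 90 > 60
Round 2 — N1, N27 trip offline.
  N1 sheds 110 MW: no online neighbours, lost.
  N27 sheds 90 MW to N16, N20, N5: 30 each.
    N16: 30+30 = 60 > 50
    N20: 30+30 = 60 ≤ 70
    N5: 40+30 = 70 ≤ 100
Round 3 — N16 trips offline.
  N16 sheds 60 MW to N5: 60 each.
    N5: 70+60 = 130 > 100
Round 4 — N5 trips offline.
  N5 sheds 130 MW: no online neighbours, lost.
No further trips.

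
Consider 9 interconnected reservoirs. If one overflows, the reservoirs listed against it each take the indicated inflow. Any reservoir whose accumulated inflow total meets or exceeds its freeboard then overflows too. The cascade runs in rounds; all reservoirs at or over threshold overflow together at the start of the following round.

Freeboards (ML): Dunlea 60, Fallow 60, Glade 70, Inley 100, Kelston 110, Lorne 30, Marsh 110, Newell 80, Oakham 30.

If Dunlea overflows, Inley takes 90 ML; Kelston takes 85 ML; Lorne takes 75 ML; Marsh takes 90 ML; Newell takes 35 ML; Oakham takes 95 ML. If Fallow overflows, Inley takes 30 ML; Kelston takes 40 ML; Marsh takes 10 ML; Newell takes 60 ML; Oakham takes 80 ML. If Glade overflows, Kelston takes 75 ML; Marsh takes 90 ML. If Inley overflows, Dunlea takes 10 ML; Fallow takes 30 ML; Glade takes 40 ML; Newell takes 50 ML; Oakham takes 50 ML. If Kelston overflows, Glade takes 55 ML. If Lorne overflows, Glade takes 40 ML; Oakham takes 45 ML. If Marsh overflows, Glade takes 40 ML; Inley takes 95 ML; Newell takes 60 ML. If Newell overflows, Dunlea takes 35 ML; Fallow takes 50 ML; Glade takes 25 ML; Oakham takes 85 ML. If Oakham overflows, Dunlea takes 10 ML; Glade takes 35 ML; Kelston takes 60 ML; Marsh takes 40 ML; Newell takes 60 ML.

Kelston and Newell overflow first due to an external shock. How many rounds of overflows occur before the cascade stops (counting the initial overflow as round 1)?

Round 1 — Kelston, Newell overflow (initial).
  Dunlea: +35 → 35 < 60
  Fallow: +50 → 50 < 60
  Glade: +55+25 → 80 ≥ 70
  Oakham: +85 → 85 ≥ 30
Round 2 — Glade, Oakham overflow.
  Dunlea: +10 → 45 < 60
  Marsh: +90+40 → 130 ≥ 110
Round 3 — Marsh overflows.
  Inley: +95 → 95 < 100
No further overflows.

3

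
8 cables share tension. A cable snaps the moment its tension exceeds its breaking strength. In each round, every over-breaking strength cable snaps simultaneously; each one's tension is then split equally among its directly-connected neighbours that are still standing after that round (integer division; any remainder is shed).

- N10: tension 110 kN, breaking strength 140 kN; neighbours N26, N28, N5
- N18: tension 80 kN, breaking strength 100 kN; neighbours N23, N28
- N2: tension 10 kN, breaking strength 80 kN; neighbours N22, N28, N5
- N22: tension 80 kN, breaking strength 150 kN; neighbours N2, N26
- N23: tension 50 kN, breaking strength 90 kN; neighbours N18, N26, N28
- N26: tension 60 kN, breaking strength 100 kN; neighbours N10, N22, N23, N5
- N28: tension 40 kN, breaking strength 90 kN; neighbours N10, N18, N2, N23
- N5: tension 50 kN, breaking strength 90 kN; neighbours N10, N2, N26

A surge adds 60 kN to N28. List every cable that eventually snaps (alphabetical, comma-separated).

Round 1 — N28 at 100 > 90. N28 snaps.
  N28 sheds 100 kN to N10, N18, N2, N23: 25 each.
    N10: 110+25 = 135 ≤ 140
    N18: 80+25 = 105 > 100
    N2: 10+25 = 35 ≤ 80
    N23: 50+25 = 75 ≤ 90
Round 2 — N18 snaps.
  N18 sheds 105 kN to N23: 105 each.
    N23: 75+105 = 180 > 90
Round 3 — N23 snaps.
  N23 sheds 180 kN to N26: 180 each.
    N26: 60+180 = 240 > 100
Round 4 — N26 snaps.
  N26 sheds 240 kN to N10, N22, N5: 80 each.
    N10: 135+80 = 215 > 140
    N22: 80+80 = 160 > 150
    N5: 50+80 = 130 > 90
Round 5 — N10, N22, N5 snap.
  N10 sheds 215 kN: no online neighbours, lost.
  N22 sheds 160 kN to N2: 160 each.
    N2: 35+160 = 195 > 80
  N5 sheds 130 kN to N2: 130 each.
    N2: 195+130 = 325 > 80
Round 6 — N2 snaps.
  N2 sheds 325 kN: no online neighbours, lost.
No further breaks.

N10, N18, N2, N22, N23, N26, N28, N5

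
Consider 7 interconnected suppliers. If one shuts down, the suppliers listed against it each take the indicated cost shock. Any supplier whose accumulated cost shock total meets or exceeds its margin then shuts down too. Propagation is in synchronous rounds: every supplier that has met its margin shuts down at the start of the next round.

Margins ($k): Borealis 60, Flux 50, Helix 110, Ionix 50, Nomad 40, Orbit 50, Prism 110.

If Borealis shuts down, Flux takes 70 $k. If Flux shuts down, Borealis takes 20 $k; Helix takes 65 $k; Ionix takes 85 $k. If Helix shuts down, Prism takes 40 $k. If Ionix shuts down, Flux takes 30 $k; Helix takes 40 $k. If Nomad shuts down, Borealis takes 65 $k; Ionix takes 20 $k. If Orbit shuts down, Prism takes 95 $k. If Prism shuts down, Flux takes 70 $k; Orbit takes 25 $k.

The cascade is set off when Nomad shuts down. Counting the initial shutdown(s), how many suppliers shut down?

4

Round 1 — Nomad shuts down (initial).
  Borealis: +65 → 65 ≥ 60
  Ionix: +20 → 20 < 50
Round 2 — Borealis shuts down.
  Flux: +70 → 70 ≥ 50
Round 3 — Flux shuts down.
  Helix: +65 → 65 < 110
  Ionix: +85 → 105 ≥ 50
Round 4 — Ionix shuts down.
  Helix: +40 → 105 < 110
No further shutdowns.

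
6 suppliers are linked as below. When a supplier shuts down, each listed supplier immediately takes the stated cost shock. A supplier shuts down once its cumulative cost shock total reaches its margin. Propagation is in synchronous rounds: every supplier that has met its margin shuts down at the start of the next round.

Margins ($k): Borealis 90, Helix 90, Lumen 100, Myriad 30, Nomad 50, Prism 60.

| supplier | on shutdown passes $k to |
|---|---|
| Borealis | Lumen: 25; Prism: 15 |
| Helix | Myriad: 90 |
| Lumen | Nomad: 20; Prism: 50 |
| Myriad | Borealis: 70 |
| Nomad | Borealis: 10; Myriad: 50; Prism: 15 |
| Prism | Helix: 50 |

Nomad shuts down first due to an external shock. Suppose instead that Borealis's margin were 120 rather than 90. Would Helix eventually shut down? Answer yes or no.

With Borealis's margin at 120:
Round 1 — Nomad shuts down (initial).
  Borealis: +10 → 10 < 120
  Myriad: +50 → 50 ≥ 30
  Prism: +15 → 15 < 60
Round 2 — Myriad shuts down.
  Borealis: +70 → 80 < 120
No further shutdowns.

no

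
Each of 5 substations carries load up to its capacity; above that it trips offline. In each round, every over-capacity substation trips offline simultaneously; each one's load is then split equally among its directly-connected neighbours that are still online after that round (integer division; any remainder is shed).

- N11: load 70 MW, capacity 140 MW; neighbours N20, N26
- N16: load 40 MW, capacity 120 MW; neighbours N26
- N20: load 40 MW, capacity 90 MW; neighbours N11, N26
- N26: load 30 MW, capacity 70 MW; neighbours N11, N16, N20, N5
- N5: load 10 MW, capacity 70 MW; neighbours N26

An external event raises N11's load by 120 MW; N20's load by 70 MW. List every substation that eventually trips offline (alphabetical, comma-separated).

N11, N16, N20, N26, N5

Round 1 — N11 at 190 > 140; N20 at 110 > 90. N11, N20 trip offline.
  N11 sheds 190 MW to N26: 190 each.
    N26: 30+190 = 220 > 70
  N20 sheds 110 MW to N26: 110 each.
    N26: 220+110 = 330 > 70
Round 2 — N26 trips offline.
  N26 sheds 330 MW to N16, N5: 165 each.
    N16: 40+165 = 205 > 120
    N5: 10+165 = 175 > 70
Round 3 — N16, N5 trip offline.
  N16 sheds 205 MW: no online neighbours, lost.
  N5 sheds 175 MW: no online neighbours, lost.
No further trips.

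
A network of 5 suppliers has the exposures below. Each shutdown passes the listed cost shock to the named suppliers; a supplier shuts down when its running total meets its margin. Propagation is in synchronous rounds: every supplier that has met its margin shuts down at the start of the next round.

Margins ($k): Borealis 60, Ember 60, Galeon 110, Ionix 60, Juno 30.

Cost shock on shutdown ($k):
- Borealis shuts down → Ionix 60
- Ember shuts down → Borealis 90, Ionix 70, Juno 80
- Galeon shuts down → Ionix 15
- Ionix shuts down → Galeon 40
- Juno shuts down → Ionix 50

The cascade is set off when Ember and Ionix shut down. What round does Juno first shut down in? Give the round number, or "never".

Round 1 — Ember, Ionix shut down (initial).
  Borealis: +90 → 90 ≥ 60
  Galeon: +40 → 40 < 110
  Juno: +80 → 80 ≥ 30
Round 2 — Borealis, Juno shut down.
No further shutdowns.

2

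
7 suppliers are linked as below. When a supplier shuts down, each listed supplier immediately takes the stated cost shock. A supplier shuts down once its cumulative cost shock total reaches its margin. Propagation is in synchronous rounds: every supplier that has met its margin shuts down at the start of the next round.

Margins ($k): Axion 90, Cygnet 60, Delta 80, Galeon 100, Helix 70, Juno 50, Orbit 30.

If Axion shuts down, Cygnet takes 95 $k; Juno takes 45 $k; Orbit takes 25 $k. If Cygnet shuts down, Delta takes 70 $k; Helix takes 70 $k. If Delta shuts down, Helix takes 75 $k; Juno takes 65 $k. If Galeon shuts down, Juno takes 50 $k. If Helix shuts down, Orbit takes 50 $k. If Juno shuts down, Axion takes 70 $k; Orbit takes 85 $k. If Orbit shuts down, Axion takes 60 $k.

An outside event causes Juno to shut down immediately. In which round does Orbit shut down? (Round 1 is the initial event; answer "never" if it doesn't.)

2

Round 1 — Juno shuts down (initial).
  Axion: +70 → 70 < 90
  Orbit: +85 → 85 ≥ 30
Round 2 — Orbit shuts down.
  Axion: +60 → 130 ≥ 90
Round 3 — Axion shuts down.
  Cygnet: +95 → 95 ≥ 60
Round 4 — Cygnet shuts down.
  Delta: +70 → 70 < 80
  Helix: +70 → 70 ≥ 70
Round 5 — Helix shuts down.
No further shutdowns.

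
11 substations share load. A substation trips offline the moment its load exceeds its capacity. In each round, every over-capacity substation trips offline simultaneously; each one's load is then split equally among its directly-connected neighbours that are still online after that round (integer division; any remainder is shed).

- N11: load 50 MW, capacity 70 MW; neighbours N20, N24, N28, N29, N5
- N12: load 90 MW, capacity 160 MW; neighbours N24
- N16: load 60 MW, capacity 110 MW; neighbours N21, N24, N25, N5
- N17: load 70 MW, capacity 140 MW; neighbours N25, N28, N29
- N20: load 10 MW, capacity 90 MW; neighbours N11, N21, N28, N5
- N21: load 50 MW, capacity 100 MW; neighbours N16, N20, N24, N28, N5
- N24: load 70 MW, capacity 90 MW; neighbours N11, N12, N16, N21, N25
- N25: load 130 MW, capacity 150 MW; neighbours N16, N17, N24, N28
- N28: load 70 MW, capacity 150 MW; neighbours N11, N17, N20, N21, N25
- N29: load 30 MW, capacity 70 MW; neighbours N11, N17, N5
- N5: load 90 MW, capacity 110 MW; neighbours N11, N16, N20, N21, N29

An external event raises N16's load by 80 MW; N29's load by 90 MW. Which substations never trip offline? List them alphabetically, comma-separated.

N12

Round 1 — N16 at 140 > 110; N29 at 120 > 70. N16, N29 trip offline.
  N16 sheds 140 MW to N21, N24, N25, N5: 35 each.
    N21: 50+35 = 85 ≤ 100
    N24: 70+35 = 105 > 90
    N25: 130+35 = 165 > 150
    N5: 90+35 = 125 > 110
  N29 sheds 120 MW to N11, N17, N5: 40 each.
    N11: 50+40 = 90 > 70
    N17: 70+40 = 110 ≤ 140
    N5: 125+40 = 165 > 110
Round 2 — N11, N24, N25, N5 trip offline.
  N11 sheds 90 MW to N20, N28: 45 each.
    N20: 10+45 = 55 ≤ 90
    N28: 70+45 = 115 ≤ 150
  N24 sheds 105 MW to N12, N21: 52 each (1 lost).
    N12: 90+52 = 142 ≤ 160
    N21: 85+52 = 137 > 100
  N25 sheds 165 MW to N17, N28: 82 each (1 lost).
    N17: 110+82 = 192 > 140
    N28: 115+82 = 197 > 150
  N5 sheds 165 MW to N20, N21: 82 each (1 lost).
    N20: 55+82 = 137 > 90
    N21: 137+82 = 219 > 100
Round 3 — N17, N20, N21, N28 trip offline.
  N17 sheds 192 MW: no online neighbours, lost.
  N20 sheds 137 MW: no online neighbours, lost.
  N21 sheds 219 MW: no online neighbours, lost.
  N28 sheds 197 MW: no online neighbours, lost.
No further trips.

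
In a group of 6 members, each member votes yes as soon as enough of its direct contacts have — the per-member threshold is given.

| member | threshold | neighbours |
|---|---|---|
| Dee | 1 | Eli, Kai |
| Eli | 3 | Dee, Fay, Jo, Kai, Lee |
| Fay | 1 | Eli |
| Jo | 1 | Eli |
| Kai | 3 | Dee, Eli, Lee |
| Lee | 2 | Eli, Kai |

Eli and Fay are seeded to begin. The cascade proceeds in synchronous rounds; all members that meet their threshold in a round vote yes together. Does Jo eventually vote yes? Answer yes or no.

Round 1 — Eli, Fay vote yes (initial).
Round 2 — checking thresholds:
  Dee: 1 of 2 neighbours ≥ 1, votes yes.
  Jo: 1 of 1 neighbours ≥ 1, votes yes.
  Kai: 1 of 3 neighbours < 3, holds.
  Lee: 1 of 2 neighbours < 2, holds.
Round 3 — no new yes votes; cascade stops.

yes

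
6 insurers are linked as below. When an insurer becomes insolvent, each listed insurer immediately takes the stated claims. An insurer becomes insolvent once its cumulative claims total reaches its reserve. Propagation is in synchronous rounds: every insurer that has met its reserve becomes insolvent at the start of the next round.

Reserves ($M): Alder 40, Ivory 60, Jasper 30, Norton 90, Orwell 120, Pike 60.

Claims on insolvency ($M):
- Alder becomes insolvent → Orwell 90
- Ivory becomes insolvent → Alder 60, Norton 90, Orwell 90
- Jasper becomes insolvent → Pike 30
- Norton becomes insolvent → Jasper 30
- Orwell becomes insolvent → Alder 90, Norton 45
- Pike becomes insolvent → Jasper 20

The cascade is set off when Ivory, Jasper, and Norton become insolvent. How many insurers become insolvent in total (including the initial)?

Round 1 — Ivory, Jasper, Norton become insolvent (initial).
  Alder: +60 → 60 ≥ 40
  Orwell: +90 → 90 < 120
  Pike: +30 → 30 < 60
Round 2 — Alder becomes insolvent.
  Orwell: +90 → 180 ≥ 120
Round 3 — Orwell becomes insolvent.
No further insolvencies.

5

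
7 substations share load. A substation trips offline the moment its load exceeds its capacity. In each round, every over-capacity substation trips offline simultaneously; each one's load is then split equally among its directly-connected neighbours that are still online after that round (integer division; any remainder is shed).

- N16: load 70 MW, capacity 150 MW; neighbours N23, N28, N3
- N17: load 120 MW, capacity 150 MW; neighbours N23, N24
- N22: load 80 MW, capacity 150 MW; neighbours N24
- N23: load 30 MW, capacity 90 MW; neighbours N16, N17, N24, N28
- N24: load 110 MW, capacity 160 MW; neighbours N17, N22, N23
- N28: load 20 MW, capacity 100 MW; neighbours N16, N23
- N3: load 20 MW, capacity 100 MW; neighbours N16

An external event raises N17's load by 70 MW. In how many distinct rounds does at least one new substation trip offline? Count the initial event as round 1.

Round 1 — N17 at 190 > 150. N17 trips offline.
  N17 sheds 190 MW to N23, N24: 95 each.
    N23: 30+95 = 125 > 90
    N24: 110+95 = 205 > 160
Round 2 — N23, N24 trip offline.
  N23 sheds 125 MW to N16, N28: 62 each (1 lost).
    N16: 70+62 = 132 ≤ 150
    N28: 20+62 = 82 ≤ 100
  N24 sheds 205 MW to N22: 205 each.
    N22: 80+205 = 285 > 150
Round 3 — N22 trips offline.
  N22 sheds 285 MW: no online neighbours, lost.
No further trips.

3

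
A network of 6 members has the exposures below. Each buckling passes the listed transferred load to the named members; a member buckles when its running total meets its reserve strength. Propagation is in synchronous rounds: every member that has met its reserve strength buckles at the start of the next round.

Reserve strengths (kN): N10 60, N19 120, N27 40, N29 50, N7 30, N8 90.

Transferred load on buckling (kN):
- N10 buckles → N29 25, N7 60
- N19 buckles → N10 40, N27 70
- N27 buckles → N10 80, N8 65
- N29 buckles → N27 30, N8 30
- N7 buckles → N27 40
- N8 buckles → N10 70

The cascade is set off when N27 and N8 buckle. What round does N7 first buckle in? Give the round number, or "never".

Round 1 — N27, N8 buckle (initial).
  N10: +80+70 → 150 ≥ 60
Round 2 — N10 buckles.
  N29: +25 → 25 < 50
  N7: +60 → 60 ≥ 30
Round 3 — N7 buckles.
No further bucklings.

3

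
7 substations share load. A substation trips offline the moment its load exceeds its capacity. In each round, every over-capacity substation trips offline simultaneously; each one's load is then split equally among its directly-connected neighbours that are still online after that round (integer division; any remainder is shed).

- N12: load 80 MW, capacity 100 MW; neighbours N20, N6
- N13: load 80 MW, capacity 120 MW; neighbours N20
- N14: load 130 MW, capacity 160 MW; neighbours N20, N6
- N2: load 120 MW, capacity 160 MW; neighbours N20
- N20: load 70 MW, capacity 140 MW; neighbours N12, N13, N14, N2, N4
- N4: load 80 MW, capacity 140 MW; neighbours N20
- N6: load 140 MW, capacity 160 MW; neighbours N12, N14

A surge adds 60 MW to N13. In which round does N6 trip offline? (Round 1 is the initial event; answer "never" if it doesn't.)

Round 1 — N13 at 140 > 120. N13 trips offline.
  N13 sheds 140 MW to N20: 140 each.
    N20: 70+140 = 210 > 140
Round 2 — N20 trips offline.
  N20 sheds 210 MW to N12, N14, N2, N4: 52 each (2 lost).
    N12: 80+52 = 132 > 100
    N14: 130+52 = 182 > 160
    N2: 120+52 = 172 > 160
    N4: 80+52 = 132 ≤ 140
Round 3 — N12, N14, N2 trip offline.
  N12 sheds 132 MW to N6: 132 each.
    N6: 140+132 = 272 > 160
  N14 sheds 182 MW to N6: 182 each.
    N6: 272+182 = 454 > 160
  N2 sheds 172 MW: no online neighbours, lost.
Round 4 — N6 trips offline.
  N6 sheds 454 MW: no online neighbours, lost.
No further trips.

4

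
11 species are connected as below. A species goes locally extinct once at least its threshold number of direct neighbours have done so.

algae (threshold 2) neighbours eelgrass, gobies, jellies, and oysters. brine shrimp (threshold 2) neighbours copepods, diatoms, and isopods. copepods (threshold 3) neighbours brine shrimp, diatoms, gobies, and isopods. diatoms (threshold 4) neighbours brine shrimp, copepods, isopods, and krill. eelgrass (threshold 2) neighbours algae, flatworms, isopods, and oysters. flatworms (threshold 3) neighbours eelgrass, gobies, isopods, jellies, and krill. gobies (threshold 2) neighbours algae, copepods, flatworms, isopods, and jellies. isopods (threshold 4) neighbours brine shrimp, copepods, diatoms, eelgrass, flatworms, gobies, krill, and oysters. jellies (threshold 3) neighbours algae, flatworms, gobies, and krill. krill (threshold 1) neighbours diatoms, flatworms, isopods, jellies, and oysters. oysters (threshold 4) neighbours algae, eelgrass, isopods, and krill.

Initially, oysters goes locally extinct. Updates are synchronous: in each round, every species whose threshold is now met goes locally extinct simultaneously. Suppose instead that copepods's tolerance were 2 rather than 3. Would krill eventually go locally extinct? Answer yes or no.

yes

With copepods's tolerance at 2:
Round 1 — oysters goes locally extinct (initial).
Round 2 — checking thresholds:
  algae: 1 of 4 neighbours < 2, holds.
  eelgrass: 1 of 4 neighbours < 2, holds.
  isopods: 1 of 8 neighbours < 4, holds.
  krill: 1 of 5 neighbours ≥ 1, goes locally extinct.
Round 3 — no new extinctions; cascade stops.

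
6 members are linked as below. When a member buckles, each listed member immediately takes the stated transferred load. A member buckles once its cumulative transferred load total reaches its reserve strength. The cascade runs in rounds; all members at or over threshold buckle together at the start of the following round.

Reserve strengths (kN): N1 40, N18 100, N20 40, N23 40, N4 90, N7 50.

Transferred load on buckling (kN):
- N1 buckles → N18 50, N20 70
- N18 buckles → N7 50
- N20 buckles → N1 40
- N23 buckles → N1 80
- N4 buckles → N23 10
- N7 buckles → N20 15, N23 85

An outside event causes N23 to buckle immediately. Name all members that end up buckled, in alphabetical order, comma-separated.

Round 1 — N23 buckles (initial).
  N1: +80 → 80 ≥ 40
Round 2 — N1 buckles.
  N18: +50 → 50 < 100
  N20: +70 → 70 ≥ 40
Round 3 — N20 buckles.
No further bucklings.

N1, N20, N23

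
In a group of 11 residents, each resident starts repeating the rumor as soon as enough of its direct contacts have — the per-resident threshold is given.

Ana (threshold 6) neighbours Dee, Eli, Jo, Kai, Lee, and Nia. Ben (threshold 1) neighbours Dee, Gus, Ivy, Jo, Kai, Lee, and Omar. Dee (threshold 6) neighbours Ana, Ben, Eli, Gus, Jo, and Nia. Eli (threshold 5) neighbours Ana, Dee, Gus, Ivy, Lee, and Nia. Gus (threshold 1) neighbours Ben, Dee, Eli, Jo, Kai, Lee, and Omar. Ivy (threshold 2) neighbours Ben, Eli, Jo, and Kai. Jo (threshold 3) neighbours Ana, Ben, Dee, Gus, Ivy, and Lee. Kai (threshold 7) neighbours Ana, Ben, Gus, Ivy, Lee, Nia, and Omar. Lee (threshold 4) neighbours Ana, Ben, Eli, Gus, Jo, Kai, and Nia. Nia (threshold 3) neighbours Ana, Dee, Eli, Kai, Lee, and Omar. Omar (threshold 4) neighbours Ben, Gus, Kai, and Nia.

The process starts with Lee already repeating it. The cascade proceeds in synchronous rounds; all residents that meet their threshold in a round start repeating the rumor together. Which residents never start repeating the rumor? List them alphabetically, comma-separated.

Ana, Dee, Eli, Kai, Nia, Omar

Round 1 — Lee starts repeating the rumor (initial).
Round 2 — checking thresholds:
  Ana: 1 of 6 neighbours < 6, not yet.
  Ben: 1 of 7 neighbours ≥ 1, starts repeating the rumor.
  Eli: 1 of 6 neighbours < 5, not yet.
  Gus: 1 of 7 neighbours ≥ 1, starts repeating the rumor.
  Jo: 1 of 6 neighbours < 3, not yet.
  Kai: 1 of 7 neighbours < 7, not yet.
  Nia: 1 of 6 neighbours < 3, not yet.
Round 3 — checking thresholds:
  Ana: 1 of 6 neighbours < 6, not yet.
  Dee: 2 of 6 neighbours < 6, not yet.
  Eli: 2 of 6 neighbours < 5, not yet.
  Ivy: 1 of 4 neighbours < 2, not yet.
  Jo: 3 of 6 neighbours ≥ 3, starts repeating the rumor.
  Kai: 3 of 7 neighbours < 7, not yet.
  Nia: 1 of 6 neighbours < 3, not yet.
  Omar: 2 of 4 neighbours < 4, not yet.
Round 4 — checking thresholds:
  Ana: 2 of 6 neighbours < 6, not yet.
  Dee: 3 of 6 neighbours < 6, not yet.
  Eli: 2 of 6 neighbours < 5, not yet.
  Ivy: 2 of 4 neighbours ≥ 2, starts repeating the rumor.
  Kai: 3 of 7 neighbours < 7, not yet.
  Nia: 1 of 6 neighbours < 3, not yet.
  Omar: 2 of 4 neighbours < 4, not yet.
Round 5 — no new spreads; cascade stops.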